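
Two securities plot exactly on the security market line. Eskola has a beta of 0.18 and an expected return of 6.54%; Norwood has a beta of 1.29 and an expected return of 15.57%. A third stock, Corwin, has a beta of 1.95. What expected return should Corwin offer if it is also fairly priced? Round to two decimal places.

20.94%

MRP (SML slope) = (15.57% − 6.54%) / (1.29 − 0.18) = 9.03% / 1.11 = 8.1351%
R_f (intercept) = 6.54% − 0.18 × 8.1351% = 5.0757%
E(R_Corwin) = R_f + β × MRP = 5.0757% + 1.95 × 8.1351% = 20.94%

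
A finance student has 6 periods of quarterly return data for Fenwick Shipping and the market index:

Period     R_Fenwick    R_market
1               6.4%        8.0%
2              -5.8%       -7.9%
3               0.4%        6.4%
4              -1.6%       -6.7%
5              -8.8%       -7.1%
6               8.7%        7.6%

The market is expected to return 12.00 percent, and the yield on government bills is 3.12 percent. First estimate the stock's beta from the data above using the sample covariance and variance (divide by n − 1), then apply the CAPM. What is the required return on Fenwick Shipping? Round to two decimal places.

Mean R_i = (6.4 − 5.8 + 0.4 − 1.6 − 8.8 + 8.7) / 6 = -0.1167%
Mean R_m = (8.0 − 7.9 + 6.4 − 6.7 − 7.1 + 7.6) / 6 = 0.0500%
Σ(R_i − R̄_i)(R_m − R̄_m) = 238.9350  ⇒  Cov = 238.9350 / 5 = 47.7870
Σ(R_m − R̄_m)² = 320.4150  ⇒  Var(R_m) = 320.4150 / 5 = 64.0830
β = Cov / Var(R_m) = 47.7870 / 64.0830 = 0.7457
MRP = 12.00% − 3.12% = 8.88%
E(R) = R_f + β × MRP = 3.12% + 0.7457 × 8.88% = 9.74%

9.74%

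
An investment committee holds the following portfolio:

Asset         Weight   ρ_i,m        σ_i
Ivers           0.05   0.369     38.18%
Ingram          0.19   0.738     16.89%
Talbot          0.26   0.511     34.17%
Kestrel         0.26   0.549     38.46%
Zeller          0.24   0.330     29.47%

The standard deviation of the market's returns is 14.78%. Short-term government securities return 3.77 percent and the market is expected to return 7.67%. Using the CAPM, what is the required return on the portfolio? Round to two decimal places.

β_Ivers = 0.369 × 38.18% / 14.78% = 0.9532
β_Ingram = 0.738 × 16.89% / 14.78% = 0.8434
β_Talbot = 0.511 × 34.17% / 14.78% = 1.1814
β_Kestrel = 0.549 × 38.46% / 14.78% = 1.4286
β_Zeller = 0.330 × 29.47% / 14.78% = 0.6580
β_P = Σ w_i β_i = 0.05×0.9532 + 0.19×0.8434 + 0.26×1.1814 + 0.26×1.4286 + 0.24×0.6580 = 1.0444
MRP = 7.67% − 3.77% = 3.90%
E(R_P) = R_f + β_P × MRP = 3.77% + 1.0444 × 3.90% = 7.84%

7.84%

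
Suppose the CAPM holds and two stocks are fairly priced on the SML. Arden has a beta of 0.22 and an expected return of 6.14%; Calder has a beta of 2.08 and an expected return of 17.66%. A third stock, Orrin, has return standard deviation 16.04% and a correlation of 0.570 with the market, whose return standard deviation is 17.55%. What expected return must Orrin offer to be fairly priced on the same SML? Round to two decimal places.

8.00%

MRP = (17.66% − 6.14%) / (2.08 − 0.22) = 6.1935%
R_f = 6.14% − 0.22 × 6.1935% = 4.7774%
β_Orrin = ρ·σ_i/σ_m = 0.570 × 16.04 / 17.55 = 0.5210
E(R_Orrin) = R_f + β × MRP = 4.7774% + 0.5210 × 6.1935% = 8.00%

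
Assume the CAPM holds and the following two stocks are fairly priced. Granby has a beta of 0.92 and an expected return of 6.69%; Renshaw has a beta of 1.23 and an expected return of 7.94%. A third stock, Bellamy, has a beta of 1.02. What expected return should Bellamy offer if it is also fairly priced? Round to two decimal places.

MRP (SML slope) = (7.94% − 6.69%) / (1.23 − 0.92) = 1.25% / 0.31 = 4.0323%
R_f (intercept) = 6.69% − 0.92 × 4.0323% = 2.9803%
E(R_Bellamy) = R_f + β × MRP = 2.9803% + 1.02 × 4.0323% = 7.09%

7.09%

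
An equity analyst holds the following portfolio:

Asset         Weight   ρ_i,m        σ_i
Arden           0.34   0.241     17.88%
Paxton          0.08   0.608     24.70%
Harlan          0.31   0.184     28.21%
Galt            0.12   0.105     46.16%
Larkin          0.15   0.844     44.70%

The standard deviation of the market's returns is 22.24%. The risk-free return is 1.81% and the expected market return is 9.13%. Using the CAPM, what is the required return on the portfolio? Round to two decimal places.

5.27%

β_Arden = 0.241 × 17.88% / 22.24% = 0.1938
β_Paxton = 0.608 × 24.70% / 22.24% = 0.6753
β_Harlan = 0.184 × 28.21% / 22.24% = 0.2334
β_Galt = 0.105 × 46.16% / 22.24% = 0.2179
β_Larkin = 0.844 × 44.70% / 22.24% = 1.6963
β_P = Σ w_i β_i = 0.34×0.1938 + 0.08×0.6753 + 0.31×0.2334 + 0.12×0.2179 + 0.15×1.6963 = 0.4729
MRP = 9.13% − 1.81% = 7.32%
E(R_P) = R_f + β_P × MRP = 1.81% + 0.4729 × 7.32% = 5.27%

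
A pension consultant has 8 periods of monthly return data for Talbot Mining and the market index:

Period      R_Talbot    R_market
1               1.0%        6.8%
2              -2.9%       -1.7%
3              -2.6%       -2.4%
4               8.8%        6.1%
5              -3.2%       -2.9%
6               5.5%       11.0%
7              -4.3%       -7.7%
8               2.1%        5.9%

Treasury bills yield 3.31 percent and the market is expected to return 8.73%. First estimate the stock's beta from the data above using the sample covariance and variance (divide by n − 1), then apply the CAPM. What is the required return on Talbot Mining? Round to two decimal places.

6.68%

Mean R_i = (1.0 − 2.9 − 2.6 + 8.8 − 3.2 + 5.5 − 4.3 + 2.1) / 8 = 0.5500%
Mean R_m = (6.8 − 1.7 − 2.4 + 6.1 − 2.9 + 11.0 − 7.7 + 5.9) / 8 = 1.8875%
Σ(R_i − R̄_i)(R_m − R̄_m) = 178.6250  ⇒  Cov = 178.6250 / 7 = 25.5179
Σ(R_m − R̄_m)² = 287.1088  ⇒  Var(R_m) = 287.1088 / 7 = 41.0155
β = Cov / Var(R_m) = 25.5179 / 41.0155 = 0.6222
MRP = 8.73% − 3.31% = 5.42%
E(R) = R_f + β × MRP = 3.31% + 0.6222 × 5.42% = 6.68%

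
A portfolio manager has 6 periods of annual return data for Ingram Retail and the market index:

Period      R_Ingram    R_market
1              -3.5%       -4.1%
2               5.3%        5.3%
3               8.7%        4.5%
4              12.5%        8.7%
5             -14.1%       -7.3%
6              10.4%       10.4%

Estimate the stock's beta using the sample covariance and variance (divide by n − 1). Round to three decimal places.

1.374

Mean R_i = (-3.5 + 5.3 + 8.7 + 12.5 − 14.1 + 10.4) / 6 = 3.2167%
Mean R_m = (-4.1 + 5.3 + 4.5 + 8.7 − 7.3 + 10.4) / 6 = 2.9167%
Σ(R_i − R̄_i)(R_m − R̄_m) = 345.1383  ⇒  Cov = 345.1383 / 5 = 69.0277
Σ(R_m − R̄_m)² = 251.2483  ⇒  Var(R_m) = 251.2483 / 5 = 50.2497
β = Cov / Var(R_m) = 69.0277 / 50.2497 = 1.3737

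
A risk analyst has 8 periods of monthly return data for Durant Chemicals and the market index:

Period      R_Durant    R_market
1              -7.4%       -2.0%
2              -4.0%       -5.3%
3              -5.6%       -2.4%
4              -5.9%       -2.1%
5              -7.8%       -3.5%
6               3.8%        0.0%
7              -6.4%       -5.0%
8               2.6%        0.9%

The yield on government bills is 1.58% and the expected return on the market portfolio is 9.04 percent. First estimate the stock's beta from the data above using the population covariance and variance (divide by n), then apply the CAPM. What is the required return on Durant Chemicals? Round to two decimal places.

12.57%

Mean R_i = (-7.4 − 4.0 − 5.6 − 5.9 − 7.8 + 3.8 − 6.4 + 2.6) / 8 = -3.8375%
Mean R_m = (-2.0 − 5.3 − 2.4 − 2.1 − 3.5 + 0.0 − 5.0 + 0.9) / 8 = -2.4250%
Σ(R_i − R̄_i)(R_m − R̄_m) = 49.0225  ⇒  Cov = 49.0225 / 8 = 6.1278
Σ(R_m − R̄_m)² = 33.2750  ⇒  Var(R_m) = 33.2750 / 8 = 4.1594
β = Cov / Var(R_m) = 6.1278 / 4.1594 = 1.4732
MRP = 9.04% − 1.58% = 7.46%
E(R) = R_f + β × MRP = 1.58% + 1.4732 × 7.46% = 12.57%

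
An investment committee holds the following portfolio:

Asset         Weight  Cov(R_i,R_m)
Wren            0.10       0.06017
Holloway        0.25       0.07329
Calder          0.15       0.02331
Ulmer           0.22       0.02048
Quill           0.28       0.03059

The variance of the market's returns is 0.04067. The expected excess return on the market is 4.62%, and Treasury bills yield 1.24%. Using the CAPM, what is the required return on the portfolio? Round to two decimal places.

β_Wren = 0.06017 / 0.04067 = 1.4795
β_Holloway = 0.07329 / 0.04067 = 1.8021
β_Calder = 0.02331 / 0.04067 = 0.5731
β_Ulmer = 0.02048 / 0.04067 = 0.5036
β_Quill = 0.03059 / 0.04067 = 0.7522
β_P = Σ w_i β_i = 0.10×1.4795 + 0.25×1.8021 + 0.15×0.5731 + 0.22×0.5036 + 0.28×0.7522 = 1.0058
E(R_P) = R_f + β_P × MRP = 1.24% + 1.0058 × 4.62% = 5.89%

5.89%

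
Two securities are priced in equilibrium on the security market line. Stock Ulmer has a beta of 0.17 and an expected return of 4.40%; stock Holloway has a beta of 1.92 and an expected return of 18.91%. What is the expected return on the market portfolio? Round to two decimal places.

11.28%

Both satisfy E(R) = R_f + β·MRP, so the slope of the SML is
MRP = (18.91% − 4.40%) / (1.92 − 0.17) = 14.51% / 1.75 = 8.2914%
R_f = E(R_Ulmer) − β_Ulmer·MRP = 4.40% − 0.17 × 8.2914% = 2.9905%
E(R_m) = R_f + MRP = 2.9905% + 8.2914% = 11.28%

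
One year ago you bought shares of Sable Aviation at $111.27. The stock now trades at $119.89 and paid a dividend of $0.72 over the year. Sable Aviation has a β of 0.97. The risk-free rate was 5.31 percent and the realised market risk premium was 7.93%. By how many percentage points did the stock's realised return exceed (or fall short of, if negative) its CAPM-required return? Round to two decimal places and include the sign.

Realised HPR = (P1 + D1 − P0) / P0 = (119.89 + 0.72 − 111.27) / 111.27 = 9.34 / 111.27 = 8.3940%
CAPM required = R_f + β·MRP = 5.31% + 0.97 × 7.93% = 13.0021%
α = realised − required = 8.3940% − 13.0021% = -4.61%

-4.61%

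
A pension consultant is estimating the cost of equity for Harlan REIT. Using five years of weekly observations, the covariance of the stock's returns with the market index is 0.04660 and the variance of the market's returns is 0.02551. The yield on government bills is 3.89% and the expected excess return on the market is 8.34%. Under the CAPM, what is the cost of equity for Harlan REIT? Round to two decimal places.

19.12%

β = Cov(R_i, R_m) / Var(R_m) = 0.04660 / 0.02551 = 1.8267
E(R) = R_f + β × MRP = 3.89% + 1.8267 × 8.34% = 19.12%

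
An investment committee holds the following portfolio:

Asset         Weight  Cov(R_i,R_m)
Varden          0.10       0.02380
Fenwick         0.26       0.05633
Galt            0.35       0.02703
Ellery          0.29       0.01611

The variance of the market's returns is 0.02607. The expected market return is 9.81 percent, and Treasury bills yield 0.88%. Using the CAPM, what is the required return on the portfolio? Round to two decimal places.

11.55%

β_Varden = 0.02380 / 0.02607 = 0.9129
β_Fenwick = 0.05633 / 0.02607 = 2.1607
β_Galt = 0.02703 / 0.02607 = 1.0368
β_Ellery = 0.01611 / 0.02607 = 0.6180
β_P = Σ w_i β_i = 0.10×0.9129 + 0.26×2.1607 + 0.35×1.0368 + 0.29×0.6180 = 1.1952
MRP = 9.81% − 0.88% = 8.93%
E(R_P) = R_f + β_P × MRP = 0.88% + 1.1952 × 8.93% = 11.55%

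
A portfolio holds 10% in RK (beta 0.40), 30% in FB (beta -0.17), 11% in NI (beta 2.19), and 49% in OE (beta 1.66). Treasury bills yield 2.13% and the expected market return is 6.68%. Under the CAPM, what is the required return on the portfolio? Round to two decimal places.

β_P = Σ w_i β_i = 0.10×0.40 + 0.30×-0.17 + 0.11×2.19 + 0.49×1.66 = 1.0433
MRP = 6.68% − 2.13% = 4.55%
E(R_P) = R_f + β_P × MRP = 2.13% + 1.0433 × 4.55% = 6.88%

6.88%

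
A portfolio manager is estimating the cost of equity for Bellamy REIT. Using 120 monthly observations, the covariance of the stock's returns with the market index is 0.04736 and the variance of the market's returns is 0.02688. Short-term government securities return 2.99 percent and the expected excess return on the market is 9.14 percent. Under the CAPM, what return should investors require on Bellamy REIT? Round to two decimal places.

β = Cov(R_i, R_m) / Var(R_m) = 0.04736 / 0.02688 = 1.7619
E(R) = R_f + β × MRP = 2.99% + 1.7619 × 9.14% = 19.09%

19.09%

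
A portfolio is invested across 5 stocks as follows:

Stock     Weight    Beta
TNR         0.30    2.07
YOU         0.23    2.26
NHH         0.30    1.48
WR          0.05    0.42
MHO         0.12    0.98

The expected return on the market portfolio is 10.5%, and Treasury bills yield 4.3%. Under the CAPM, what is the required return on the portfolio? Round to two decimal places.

β_P = Σ w_i β_i = 0.30×2.07 + 0.23×2.26 + 0.30×1.48 + 0.05×0.42 + 0.12×0.98 = 1.7234
MRP = 10.5% − 4.3% = 6.20%
E(R_P) = R_f + β_P × MRP = 4.3% + 1.7234 × 6.2% = 14.99%

14.99%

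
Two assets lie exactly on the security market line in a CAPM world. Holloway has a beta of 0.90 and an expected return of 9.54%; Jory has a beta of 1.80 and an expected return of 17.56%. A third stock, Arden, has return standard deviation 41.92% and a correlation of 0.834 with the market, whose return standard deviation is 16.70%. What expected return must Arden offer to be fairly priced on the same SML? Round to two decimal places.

MRP = (17.56% − 9.54%) / (1.80 − 0.90) = 8.9111%
R_f = 9.54% − 0.90 × 8.9111% = 1.5200%
β_Arden = ρ·σ_i/σ_m = 0.834 × 41.92 / 16.70 = 2.0935
E(R_Arden) = R_f + β × MRP = 1.5200% + 2.0935 × 8.9111% = 20.18%

20.18%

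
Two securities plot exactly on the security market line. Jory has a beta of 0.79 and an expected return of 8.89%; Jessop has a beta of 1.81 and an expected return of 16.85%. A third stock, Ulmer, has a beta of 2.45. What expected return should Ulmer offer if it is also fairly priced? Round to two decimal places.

MRP (SML slope) = (16.85% − 8.89%) / (1.81 − 0.79) = 7.96% / 1.02 = 7.8039%
R_f (intercept) = 8.89% − 0.79 × 7.8039% = 2.7249%
E(R_Ulmer) = R_f + β × MRP = 2.7249% + 2.45 × 7.8039% = 21.84%

21.84%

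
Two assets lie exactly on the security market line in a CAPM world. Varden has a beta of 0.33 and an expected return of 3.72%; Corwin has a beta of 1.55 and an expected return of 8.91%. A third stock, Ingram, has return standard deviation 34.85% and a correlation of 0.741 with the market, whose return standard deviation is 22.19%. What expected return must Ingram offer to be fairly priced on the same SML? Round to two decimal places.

7.27%

MRP = (8.91% − 3.72%) / (1.55 − 0.33) = 4.2541%
R_f = 3.72% − 0.33 × 4.2541% = 2.3161%
β_Ingram = ρ·σ_i/σ_m = 0.741 × 34.85 / 22.19 = 1.1638
E(R_Ingram) = R_f + β × MRP = 2.3161% + 1.1638 × 4.2541% = 7.27%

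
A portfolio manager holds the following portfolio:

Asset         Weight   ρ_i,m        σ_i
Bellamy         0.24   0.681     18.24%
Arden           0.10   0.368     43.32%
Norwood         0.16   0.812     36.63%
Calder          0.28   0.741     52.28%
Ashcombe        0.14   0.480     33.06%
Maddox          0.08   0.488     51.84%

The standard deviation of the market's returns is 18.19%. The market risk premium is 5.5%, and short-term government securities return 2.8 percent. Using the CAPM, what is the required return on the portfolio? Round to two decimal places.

β_Bellamy = 0.681 × 18.24% / 18.19% = 0.6829
β_Arden = 0.368 × 43.32% / 18.19% = 0.8764
β_Norwood = 0.812 × 36.63% / 18.19% = 1.6352
β_Calder = 0.741 × 52.28% / 18.19% = 2.1297
β_Ashcombe = 0.480 × 33.06% / 18.19% = 0.8724
β_Maddox = 0.488 × 51.84% / 18.19% = 1.3908
β_P = Σ w_i β_i = 0.24×0.6829 + 0.10×0.8764 + 0.16×1.6352 + 0.28×2.1297 + 0.14×0.8724 + 0.08×1.3908 = 1.3429
E(R_P) = R_f + β_P × MRP = 2.8% + 1.3429 × 5.5% = 10.19%

10.19%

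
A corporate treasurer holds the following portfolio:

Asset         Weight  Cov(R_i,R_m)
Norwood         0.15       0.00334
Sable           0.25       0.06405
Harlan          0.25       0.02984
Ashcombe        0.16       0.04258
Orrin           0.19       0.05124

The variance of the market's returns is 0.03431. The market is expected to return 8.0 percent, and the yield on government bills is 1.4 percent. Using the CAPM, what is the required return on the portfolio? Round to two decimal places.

β_Norwood = 0.00334 / 0.03431 = 0.0973
β_Sable = 0.06405 / 0.03431 = 1.8668
β_Harlan = 0.02984 / 0.03431 = 0.8697
β_Ashcombe = 0.04258 / 0.03431 = 1.2410
β_Orrin = 0.05124 / 0.03431 = 1.4934
β_P = Σ w_i β_i = 0.15×0.0973 + 0.25×1.8668 + 0.25×0.8697 + 0.16×1.2410 + 0.19×1.4934 = 1.1810
MRP = 8.0% − 1.4% = 6.60%
E(R_P) = R_f + β_P × MRP = 1.4% + 1.1810 × 6.6% = 9.19%

9.19%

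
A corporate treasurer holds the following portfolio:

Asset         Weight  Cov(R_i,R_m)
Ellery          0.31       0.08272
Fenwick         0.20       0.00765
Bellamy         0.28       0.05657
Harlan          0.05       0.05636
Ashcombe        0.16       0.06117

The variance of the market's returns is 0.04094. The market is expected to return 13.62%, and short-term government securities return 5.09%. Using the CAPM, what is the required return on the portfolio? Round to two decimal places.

16.68%

β_Ellery = 0.08272 / 0.04094 = 2.0205
β_Fenwick = 0.00765 / 0.04094 = 0.1869
β_Bellamy = 0.05657 / 0.04094 = 1.3818
β_Harlan = 0.05636 / 0.04094 = 1.3766
β_Ashcombe = 0.06117 / 0.04094 = 1.4941
β_P = Σ w_i β_i = 0.31×2.0205 + 0.20×0.1869 + 0.28×1.3818 + 0.05×1.3766 + 0.16×1.4941 = 1.3585
MRP = 13.62% − 5.09% = 8.53%
E(R_P) = R_f + β_P × MRP = 5.09% + 1.3585 × 8.53% = 16.68%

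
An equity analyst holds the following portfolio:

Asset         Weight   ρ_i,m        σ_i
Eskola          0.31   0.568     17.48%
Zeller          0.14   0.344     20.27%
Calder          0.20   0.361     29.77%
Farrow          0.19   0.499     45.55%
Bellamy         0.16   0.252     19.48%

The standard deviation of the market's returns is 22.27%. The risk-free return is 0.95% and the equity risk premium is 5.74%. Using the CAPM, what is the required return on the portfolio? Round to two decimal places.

3.86%

β_Eskola = 0.568 × 17.48% / 22.27% = 0.4458
β_Zeller = 0.344 × 20.27% / 22.27% = 0.3131
β_Calder = 0.361 × 29.77% / 22.27% = 0.4826
β_Farrow = 0.499 × 45.55% / 22.27% = 1.0206
β_Bellamy = 0.252 × 19.48% / 22.27% = 0.2204
β_P = Σ w_i β_i = 0.31×0.4458 + 0.14×0.3131 + 0.20×0.4826 + 0.19×1.0206 + 0.16×0.2204 = 0.5077
E(R_P) = R_f + β_P × MRP = 0.95% + 0.5077 × 5.74% = 3.86%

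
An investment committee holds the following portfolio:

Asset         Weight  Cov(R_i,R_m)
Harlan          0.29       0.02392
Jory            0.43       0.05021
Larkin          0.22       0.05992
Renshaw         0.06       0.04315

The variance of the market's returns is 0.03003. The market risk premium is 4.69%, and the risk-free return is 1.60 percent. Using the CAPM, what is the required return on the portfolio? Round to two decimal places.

8.52%

β_Harlan = 0.02392 / 0.03003 = 0.7965
β_Jory = 0.05021 / 0.03003 = 1.6720
β_Larkin = 0.05992 / 0.03003 = 1.9953
β_Renshaw = 0.04315 / 0.03003 = 1.4369
β_P = Σ w_i β_i = 0.29×0.7965 + 0.43×1.6720 + 0.22×1.9953 + 0.06×1.4369 = 1.4751
E(R_P) = R_f + β_P × MRP = 1.60% + 1.4751 × 4.69% = 8.52%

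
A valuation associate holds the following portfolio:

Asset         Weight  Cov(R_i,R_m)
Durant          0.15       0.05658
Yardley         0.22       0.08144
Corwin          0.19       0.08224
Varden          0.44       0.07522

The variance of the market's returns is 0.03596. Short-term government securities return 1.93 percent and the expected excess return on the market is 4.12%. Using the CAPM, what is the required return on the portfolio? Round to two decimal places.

10.54%

β_Durant = 0.05658 / 0.03596 = 1.5734
β_Yardley = 0.08144 / 0.03596 = 2.2647
β_Corwin = 0.08224 / 0.03596 = 2.2870
β_Varden = 0.07522 / 0.03596 = 2.0918
β_P = Σ w_i β_i = 0.15×1.5734 + 0.22×2.2647 + 0.19×2.2870 + 0.44×2.0918 = 2.0892
E(R_P) = R_f + β_P × MRP = 1.93% + 2.0892 × 4.12% = 10.54%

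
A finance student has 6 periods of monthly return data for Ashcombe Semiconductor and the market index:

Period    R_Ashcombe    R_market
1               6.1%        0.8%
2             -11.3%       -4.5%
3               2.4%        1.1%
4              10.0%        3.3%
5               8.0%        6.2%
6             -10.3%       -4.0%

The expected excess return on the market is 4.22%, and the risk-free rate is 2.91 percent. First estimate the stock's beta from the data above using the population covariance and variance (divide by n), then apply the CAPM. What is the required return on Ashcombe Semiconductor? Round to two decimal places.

Mean R_i = (6.1 − 11.3 + 2.4 + 10.0 + 8.0 − 10.3) / 6 = 0.8167%
Mean R_m = (0.8 − 4.5 + 1.1 + 3.3 + 6.2 − 4.0) / 6 = 0.4833%
Σ(R_i − R̄_i)(R_m − R̄_m) = 179.8017  ⇒  Cov = 179.8017 / 6 = 29.9670
Σ(R_m − R̄_m)² = 86.0283  ⇒  Var(R_m) = 86.0283 / 6 = 14.3381
β = Cov / Var(R_m) = 29.9670 / 14.3381 = 2.0900
E(R) = R_f + β × MRP = 2.91% + 2.0900 × 4.22% = 11.73%

11.73%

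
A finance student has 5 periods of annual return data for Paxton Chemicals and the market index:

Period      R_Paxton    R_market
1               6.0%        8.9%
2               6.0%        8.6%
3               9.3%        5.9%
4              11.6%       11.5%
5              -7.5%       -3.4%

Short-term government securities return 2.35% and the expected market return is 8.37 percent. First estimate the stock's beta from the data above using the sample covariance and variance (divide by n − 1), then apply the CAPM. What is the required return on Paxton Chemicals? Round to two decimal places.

Mean R_i = (6.0 + 6.0 + 9.3 + 11.6 − 7.5) / 5 = 5.0800%
Mean R_m = (8.9 + 8.6 + 5.9 + 11.5 − 3.4) / 5 = 6.3000%
Σ(R_i − R̄_i)(R_m − R̄_m) = 158.7500  ⇒  Cov = 158.7500 / 4 = 39.6875
Σ(R_m − R̄_m)² = 133.3400  ⇒  Var(R_m) = 133.3400 / 4 = 33.3350
β = Cov / Var(R_m) = 39.6875 / 33.3350 = 1.1906
MRP = 8.37% − 2.35% = 6.02%
E(R) = R_f + β × MRP = 2.35% + 1.1906 × 6.02% = 9.52%

9.52%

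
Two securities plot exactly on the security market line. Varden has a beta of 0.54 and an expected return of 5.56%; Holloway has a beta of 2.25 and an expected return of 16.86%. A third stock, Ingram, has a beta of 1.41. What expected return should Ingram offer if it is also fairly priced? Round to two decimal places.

MRP (SML slope) = (16.86% − 5.56%) / (2.25 − 0.54) = 11.30% / 1.71 = 6.6082%
R_f (intercept) = 5.56% − 0.54 × 6.6082% = 1.9916%
E(R_Ingram) = R_f + β × MRP = 1.9916% + 1.41 × 6.6082% = 11.31%

11.31%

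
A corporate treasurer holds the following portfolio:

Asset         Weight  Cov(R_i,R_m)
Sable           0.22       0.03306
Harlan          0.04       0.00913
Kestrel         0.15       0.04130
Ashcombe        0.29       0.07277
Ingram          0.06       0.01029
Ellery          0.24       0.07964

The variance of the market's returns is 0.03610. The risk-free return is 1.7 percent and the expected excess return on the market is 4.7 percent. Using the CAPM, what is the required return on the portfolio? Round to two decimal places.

8.82%

β_Sable = 0.03306 / 0.03610 = 0.9158
β_Harlan = 0.00913 / 0.03610 = 0.2529
β_Kestrel = 0.04130 / 0.03610 = 1.1440
β_Ashcombe = 0.07277 / 0.03610 = 2.0158
β_Ingram = 0.01029 / 0.03610 = 0.2850
β_Ellery = 0.07964 / 0.03610 = 2.2061
β_P = Σ w_i β_i = 0.22×0.9158 + 0.04×0.2529 + 0.15×1.1440 + 0.29×2.0158 + 0.06×0.2850 + 0.24×2.2061 = 1.5143
E(R_P) = R_f + β_P × MRP = 1.7% + 1.5143 × 4.7% = 8.82%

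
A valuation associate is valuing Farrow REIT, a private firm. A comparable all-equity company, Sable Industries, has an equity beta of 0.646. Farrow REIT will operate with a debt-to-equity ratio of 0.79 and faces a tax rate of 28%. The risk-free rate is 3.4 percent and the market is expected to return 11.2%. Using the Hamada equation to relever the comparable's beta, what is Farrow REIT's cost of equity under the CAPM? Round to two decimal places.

β_L = β_U × [1 + (1 − t)(D/E)] = 0.646 × [1 + (1 − 0.28) × 0.79]
    = 0.646 × [1 + 0.72 × 0.79] = 0.646 × 1.5688 = 1.0134
MRP = 11.2% − 3.4% = 7.80%
E(R) = R_f + β_L × MRP = 3.4% + 1.0134 × 7.8% = 11.30%

11.30%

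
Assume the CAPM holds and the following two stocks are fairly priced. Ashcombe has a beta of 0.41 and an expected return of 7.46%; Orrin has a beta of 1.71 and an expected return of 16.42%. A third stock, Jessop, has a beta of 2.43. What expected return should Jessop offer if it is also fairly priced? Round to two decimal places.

MRP (SML slope) = (16.42% − 7.46%) / (1.71 − 0.41) = 8.96% / 1.30 = 6.8923%
R_f (intercept) = 7.46% − 0.41 × 6.8923% = 4.6342%
E(R_Jessop) = R_f + β × MRP = 4.6342% + 2.43 × 6.8923% = 21.38%

21.38%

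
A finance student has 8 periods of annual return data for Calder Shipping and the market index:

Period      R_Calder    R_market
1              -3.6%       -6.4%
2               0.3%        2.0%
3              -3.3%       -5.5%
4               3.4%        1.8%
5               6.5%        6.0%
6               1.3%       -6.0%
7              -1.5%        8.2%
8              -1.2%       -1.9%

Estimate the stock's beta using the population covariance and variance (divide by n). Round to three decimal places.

0.315

Mean R_i = (-3.6 + 0.3 − 3.3 + 3.4 + 6.5 + 1.3 − 1.5 − 1.2) / 8 = 0.2375%
Mean R_m = (-6.4 + 2.0 − 5.5 + 1.8 + 6.0 − 6.0 + 8.2 − 1.9) / 8 = -0.2250%
Σ(R_i − R̄_i)(R_m − R̄_m) = 69.5175  ⇒  Cov = 69.5175 / 8 = 8.6897
Σ(R_m − R̄_m)² = 220.8950  ⇒  Var(R_m) = 220.8950 / 8 = 27.6119
β = Cov / Var(R_m) = 8.6897 / 27.6119 = 0.3147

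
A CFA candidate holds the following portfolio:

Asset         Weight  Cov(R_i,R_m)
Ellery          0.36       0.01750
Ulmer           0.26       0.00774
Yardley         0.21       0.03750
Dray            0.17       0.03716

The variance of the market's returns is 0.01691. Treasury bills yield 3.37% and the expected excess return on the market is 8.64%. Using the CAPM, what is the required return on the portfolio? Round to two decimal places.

β_Ellery = 0.01750 / 0.01691 = 1.0349
β_Ulmer = 0.00774 / 0.01691 = 0.4577
β_Yardley = 0.03750 / 0.01691 = 2.2176
β_Dray = 0.03716 / 0.01691 = 2.1975
β_P = Σ w_i β_i = 0.36×1.0349 + 0.26×0.4577 + 0.21×2.2176 + 0.17×2.1975 = 1.3308
E(R_P) = R_f + β_P × MRP = 3.37% + 1.3308 × 8.64% = 14.87%

14.87%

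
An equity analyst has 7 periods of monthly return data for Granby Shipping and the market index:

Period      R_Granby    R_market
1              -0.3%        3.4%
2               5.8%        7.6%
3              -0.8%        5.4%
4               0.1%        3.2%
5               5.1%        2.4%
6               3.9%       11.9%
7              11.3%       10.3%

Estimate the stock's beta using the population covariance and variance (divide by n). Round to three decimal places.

Mean R_i = (-0.3 + 5.8 − 0.8 + 0.1 + 5.1 + 3.9 + 11.3) / 7 = 3.5857%
Mean R_m = (3.4 + 7.6 + 5.4 + 3.2 + 2.4 + 11.9 + 10.3) / 7 = 6.3143%
Σ(R_i − R̄_i)(R_m − R̄_m) = 55.6114  ⇒  Cov = 55.6114 / 7 = 7.9445
Σ(R_m − R̄_m)² = 83.0886  ⇒  Var(R_m) = 83.0886 / 7 = 11.8698
β = Cov / Var(R_m) = 7.9445 / 11.8698 = 0.6693

0.669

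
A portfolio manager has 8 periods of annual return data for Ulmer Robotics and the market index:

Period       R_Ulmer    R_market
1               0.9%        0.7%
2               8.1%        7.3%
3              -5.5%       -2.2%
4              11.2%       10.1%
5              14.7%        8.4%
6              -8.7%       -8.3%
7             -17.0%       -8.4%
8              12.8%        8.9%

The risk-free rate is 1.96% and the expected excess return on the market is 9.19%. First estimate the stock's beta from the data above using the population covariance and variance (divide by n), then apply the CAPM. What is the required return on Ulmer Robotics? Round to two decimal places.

15.29%

Mean R_i = (0.9 + 8.1 − 5.5 + 11.2 + 14.7 − 8.7 − 17.0 + 12.8) / 8 = 2.0625%
Mean R_m = (0.7 + 7.3 − 2.2 + 10.1 + 8.4 − 8.3 − 8.4 + 8.9) / 8 = 2.0625%
Σ(R_i − R̄_i)(R_m − R̄_m) = 603.3588  ⇒  Cov = 603.3588 / 8 = 75.4199
Σ(R_m − R̄_m)² = 415.8188  ⇒  Var(R_m) = 415.8188 / 8 = 51.9774
β = Cov / Var(R_m) = 75.4199 / 51.9774 = 1.4510
E(R) = R_f + β × MRP = 1.96% + 1.4510 × 9.19% = 15.29%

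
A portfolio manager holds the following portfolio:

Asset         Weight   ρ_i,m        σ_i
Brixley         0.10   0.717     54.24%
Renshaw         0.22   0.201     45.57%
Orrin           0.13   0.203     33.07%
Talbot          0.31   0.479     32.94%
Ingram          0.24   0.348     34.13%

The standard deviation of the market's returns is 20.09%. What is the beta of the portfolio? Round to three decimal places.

0.723

β_Brixley = 0.717 × 54.24% / 20.09% = 1.9358
β_Renshaw = 0.201 × 45.57% / 20.09% = 0.4559
β_Orrin = 0.203 × 33.07% / 20.09% = 0.3342
β_Talbot = 0.479 × 32.94% / 20.09% = 0.7854
β_Ingram = 0.348 × 34.13% / 20.09% = 0.5912
β_P = Σ w_i β_i = 0.10×1.9358 + 0.22×0.4559 + 0.13×0.3342 + 0.31×0.7854 + 0.24×0.5912 = 0.7227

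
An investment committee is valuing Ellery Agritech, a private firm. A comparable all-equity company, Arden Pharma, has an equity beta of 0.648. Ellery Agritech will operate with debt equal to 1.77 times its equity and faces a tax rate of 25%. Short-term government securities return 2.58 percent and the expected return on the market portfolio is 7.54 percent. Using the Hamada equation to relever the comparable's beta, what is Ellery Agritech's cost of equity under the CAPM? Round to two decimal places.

10.06%

β_L = β_U × [1 + (1 − t)(D/E)] = 0.648 × [1 + (1 − 0.25) × 1.77]
    = 0.648 × [1 + 0.75 × 1.77] = 0.648 × 2.3275 = 1.5082
MRP = 7.54% − 2.58% = 4.96%
E(R) = R_f + β_L × MRP = 2.58% + 1.5082 × 4.96% = 10.06%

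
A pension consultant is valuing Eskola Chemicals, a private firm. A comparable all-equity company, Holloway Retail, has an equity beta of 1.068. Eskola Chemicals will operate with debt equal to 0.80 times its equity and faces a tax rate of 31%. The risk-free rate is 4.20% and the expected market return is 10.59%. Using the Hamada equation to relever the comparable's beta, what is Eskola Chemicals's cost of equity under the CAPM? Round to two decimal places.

14.79%

β_L = β_U × [1 + (1 − t)(D/E)] = 1.068 × [1 + (1 − 0.31) × 0.80]
    = 1.068 × [1 + 0.69 × 0.80] = 1.068 × 1.5520 = 1.6575
MRP = 10.59% − 4.20% = 6.39%
E(R) = R_f + β_L × MRP = 4.20% + 1.6575 × 6.39% = 14.79%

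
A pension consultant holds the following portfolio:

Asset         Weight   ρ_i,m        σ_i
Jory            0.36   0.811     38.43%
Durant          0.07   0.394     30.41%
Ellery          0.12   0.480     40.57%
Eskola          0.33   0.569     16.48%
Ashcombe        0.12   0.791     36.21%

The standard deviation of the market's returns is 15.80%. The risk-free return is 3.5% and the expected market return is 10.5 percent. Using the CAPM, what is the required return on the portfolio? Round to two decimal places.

β_Jory = 0.811 × 38.43% / 15.80% = 1.9726
β_Durant = 0.394 × 30.41% / 15.80% = 0.7583
β_Ellery = 0.480 × 40.57% / 15.80% = 1.2325
β_Eskola = 0.569 × 16.48% / 15.80% = 0.5935
β_Ashcombe = 0.791 × 36.21% / 15.80% = 1.8128
β_P = Σ w_i β_i = 0.36×1.9726 + 0.07×0.7583 + 0.12×1.2325 + 0.33×0.5935 + 0.12×1.8128 = 1.3245
MRP = 10.5% − 3.5% = 7.00%
E(R_P) = R_f + β_P × MRP = 3.5% + 1.3245 × 7.0% = 12.77%

12.77%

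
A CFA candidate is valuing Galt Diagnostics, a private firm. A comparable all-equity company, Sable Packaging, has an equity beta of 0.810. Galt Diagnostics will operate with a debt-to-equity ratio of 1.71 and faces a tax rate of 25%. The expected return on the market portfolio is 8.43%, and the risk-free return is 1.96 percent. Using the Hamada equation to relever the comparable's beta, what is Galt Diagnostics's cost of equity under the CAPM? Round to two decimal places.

13.92%

β_L = β_U × [1 + (1 − t)(D/E)] = 0.810 × [1 + (1 − 0.25) × 1.71]
    = 0.810 × [1 + 0.75 × 1.71] = 0.810 × 2.2825 = 1.8488
MRP = 8.43% − 1.96% = 6.47%
E(R) = R_f + β_L × MRP = 1.96% + 1.8488 × 6.47% = 13.92%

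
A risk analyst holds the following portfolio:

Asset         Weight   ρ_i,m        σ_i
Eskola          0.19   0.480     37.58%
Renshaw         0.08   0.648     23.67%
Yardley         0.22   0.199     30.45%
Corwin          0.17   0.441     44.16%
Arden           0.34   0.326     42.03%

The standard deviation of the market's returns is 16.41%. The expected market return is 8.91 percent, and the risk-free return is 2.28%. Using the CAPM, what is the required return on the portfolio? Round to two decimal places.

7.92%

β_Eskola = 0.480 × 37.58% / 16.41% = 1.0992
β_Renshaw = 0.648 × 23.67% / 16.41% = 0.9347
β_Yardley = 0.199 × 30.45% / 16.41% = 0.3693
β_Corwin = 0.441 × 44.16% / 16.41% = 1.1867
β_Arden = 0.326 × 42.03% / 16.41% = 0.8350
β_P = Σ w_i β_i = 0.19×1.0992 + 0.08×0.9347 + 0.22×0.3693 + 0.17×1.1867 + 0.34×0.8350 = 0.8505
MRP = 8.91% − 2.28% = 6.63%
E(R_P) = R_f + β_P × MRP = 2.28% + 0.8505 × 6.63% = 7.92%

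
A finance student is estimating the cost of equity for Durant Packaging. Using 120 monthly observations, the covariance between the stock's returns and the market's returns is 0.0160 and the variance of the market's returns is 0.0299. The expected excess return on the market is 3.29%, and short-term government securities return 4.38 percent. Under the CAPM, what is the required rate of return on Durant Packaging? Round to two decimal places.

β = Cov(R_i, R_m) / Var(R_m) = 0.0160 / 0.0299 = 0.5351
E(R) = R_f + β × MRP = 4.38% + 0.5351 × 3.29% = 6.14%

6.14%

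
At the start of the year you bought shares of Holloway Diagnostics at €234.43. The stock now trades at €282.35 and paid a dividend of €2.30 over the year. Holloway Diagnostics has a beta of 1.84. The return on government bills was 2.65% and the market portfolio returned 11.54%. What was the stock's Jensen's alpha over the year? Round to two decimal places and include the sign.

Realised HPR = (P1 + D1 − P0) / P0 = (282.35 + 2.30 − 234.43) / 234.43 = 50.22 / 234.43 = 21.4222%
MRP = 11.54% − 2.65% = 8.89%
CAPM required = R_f + β·MRP = 2.65% + 1.84 × 8.89% = 19.0076%
α = realised − required = 21.4222% − 19.0076% = +2.41%

+2.41%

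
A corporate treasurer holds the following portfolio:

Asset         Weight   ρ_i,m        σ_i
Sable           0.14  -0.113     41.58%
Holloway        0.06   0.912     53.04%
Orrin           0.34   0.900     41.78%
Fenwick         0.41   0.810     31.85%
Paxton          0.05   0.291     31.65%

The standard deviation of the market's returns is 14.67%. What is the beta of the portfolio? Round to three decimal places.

1.777

β_Sable = -0.113 × 41.58% / 14.67% = -0.3203
β_Holloway = 0.912 × 53.04% / 14.67% = 3.2974
β_Orrin = 0.900 × 41.78% / 14.67% = 2.5632
β_Fenwick = 0.810 × 31.85% / 14.67% = 1.7586
β_Paxton = 0.291 × 31.65% / 14.67% = 0.6278
β_P = Σ w_i β_i = 0.14×-0.3203 + 0.06×3.2974 + 0.34×2.5632 + 0.41×1.7586 + 0.05×0.6278 = 1.7769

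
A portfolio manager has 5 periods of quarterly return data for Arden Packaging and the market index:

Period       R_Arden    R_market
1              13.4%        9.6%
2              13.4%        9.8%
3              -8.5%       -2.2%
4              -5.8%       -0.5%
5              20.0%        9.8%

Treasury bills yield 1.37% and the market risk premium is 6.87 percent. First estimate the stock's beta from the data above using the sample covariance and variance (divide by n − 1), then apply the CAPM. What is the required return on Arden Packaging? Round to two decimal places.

Mean R_i = (13.4 + 13.4 − 8.5 − 5.8 + 20.0) / 5 = 6.5000%
Mean R_m = (9.6 + 9.8 − 2.2 − 0.5 + 9.8) / 5 = 5.3000%
Σ(R_i − R̄_i)(R_m − R̄_m) = 305.3100  ⇒  Cov = 305.3100 / 4 = 76.3275
Σ(R_m − R̄_m)² = 148.8800  ⇒  Var(R_m) = 148.8800 / 4 = 37.2200
β = Cov / Var(R_m) = 76.3275 / 37.2200 = 2.0507
E(R) = R_f + β × MRP = 1.37% + 2.0507 × 6.87% = 15.46%

15.46%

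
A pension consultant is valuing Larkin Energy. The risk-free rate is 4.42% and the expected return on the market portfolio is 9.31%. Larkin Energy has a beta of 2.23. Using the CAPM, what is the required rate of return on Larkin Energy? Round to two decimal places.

Market risk premium = E(R_m) − R_f = 9.31% − 4.42% = 4.89%
E(R) = R_f + β × MRP = 4.42% + 2.23 × 4.89% = 15.32%

15.32%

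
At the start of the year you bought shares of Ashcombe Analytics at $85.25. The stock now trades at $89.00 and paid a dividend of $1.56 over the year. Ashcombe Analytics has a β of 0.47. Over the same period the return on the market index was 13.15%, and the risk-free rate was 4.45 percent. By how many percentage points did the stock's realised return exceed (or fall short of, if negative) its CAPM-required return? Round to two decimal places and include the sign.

Realised HPR = (P1 + D1 − P0) / P0 = (89.00 + 1.56 − 85.25) / 85.25 = 5.31 / 85.25 = 6.2287%
MRP = 13.15% − 4.45% = 8.70%
CAPM required = R_f + β·MRP = 4.45% + 0.47 × 8.70% = 8.5390%
α = realised − required = 6.2287% − 8.5390% = -2.31%

-2.31%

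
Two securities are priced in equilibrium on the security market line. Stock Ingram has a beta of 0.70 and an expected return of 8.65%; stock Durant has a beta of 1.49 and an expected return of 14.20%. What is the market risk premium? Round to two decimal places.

7.03%

Both satisfy E(R) = R_f + β·MRP, so the slope of the SML is
MRP = (14.20% − 8.65%) / (1.49 − 0.70) = 5.55% / 0.79 = 7.0253%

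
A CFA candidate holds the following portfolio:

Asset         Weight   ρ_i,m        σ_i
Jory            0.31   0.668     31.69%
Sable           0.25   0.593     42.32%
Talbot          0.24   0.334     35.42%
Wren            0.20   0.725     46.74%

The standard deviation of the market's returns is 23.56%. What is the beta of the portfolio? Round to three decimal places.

0.953

β_Jory = 0.668 × 31.69% / 23.56% = 0.8985
β_Sable = 0.593 × 42.32% / 23.56% = 1.0652
β_Talbot = 0.334 × 35.42% / 23.56% = 0.5021
β_Wren = 0.725 × 46.74% / 23.56% = 1.4383
β_P = Σ w_i β_i = 0.31×0.8985 + 0.25×1.0652 + 0.24×0.5021 + 0.20×1.4383 = 0.9530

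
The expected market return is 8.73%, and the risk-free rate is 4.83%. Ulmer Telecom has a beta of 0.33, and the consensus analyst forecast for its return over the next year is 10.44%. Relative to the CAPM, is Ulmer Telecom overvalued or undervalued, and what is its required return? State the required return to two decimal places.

Undervalued; required return 6.12%

MRP = 8.73% − 4.83% = 3.90%
Required return = R_f + β·MRP = 4.83% + 0.33 × 3.90% = 6.12%
Forecast 10.44% > required 6.12% → the stock plots above the SML → undervalued.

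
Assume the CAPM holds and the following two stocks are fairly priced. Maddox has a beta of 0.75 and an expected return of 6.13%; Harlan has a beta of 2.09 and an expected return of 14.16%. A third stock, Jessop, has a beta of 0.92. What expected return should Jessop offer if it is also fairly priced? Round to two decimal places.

MRP (SML slope) = (14.16% − 6.13%) / (2.09 − 0.75) = 8.03% / 1.34 = 5.9925%
R_f (intercept) = 6.13% − 0.75 × 5.9925% = 1.6356%
E(R_Jessop) = R_f + β × MRP = 1.6356% + 0.92 × 5.9925% = 7.15%

7.15%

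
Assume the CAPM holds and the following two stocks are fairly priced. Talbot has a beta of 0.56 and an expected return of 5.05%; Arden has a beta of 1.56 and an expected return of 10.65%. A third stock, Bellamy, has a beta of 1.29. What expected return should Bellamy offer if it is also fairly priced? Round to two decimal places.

MRP (SML slope) = (10.65% − 5.05%) / (1.56 − 0.56) = 5.60% / 1.00 = 5.6000%
R_f (intercept) = 5.05% − 0.56 × 5.6000% = 1.9140%
E(R_Bellamy) = R_f + β × MRP = 1.9140% + 1.29 × 5.6000% = 9.14%

9.14%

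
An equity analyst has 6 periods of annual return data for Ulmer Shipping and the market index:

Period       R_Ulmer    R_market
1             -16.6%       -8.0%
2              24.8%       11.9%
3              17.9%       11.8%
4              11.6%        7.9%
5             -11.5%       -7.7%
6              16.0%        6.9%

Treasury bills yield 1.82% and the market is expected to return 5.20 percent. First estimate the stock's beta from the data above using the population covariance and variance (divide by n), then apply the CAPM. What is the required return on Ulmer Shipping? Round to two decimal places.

Mean R_i = (-16.6 + 24.8 + 17.9 + 11.6 − 11.5 + 16.0) / 6 = 7.0333%
Mean R_m = (-8.0 + 11.9 + 11.8 + 7.9 − 7.7 + 6.9) / 6 = 3.8000%
Σ(R_i − R̄_i)(R_m − R̄_m) = 769.3700  ⇒  Cov = 769.3700 / 6 = 128.2283
Σ(R_m − R̄_m)² = 427.5200  ⇒  Var(R_m) = 427.5200 / 6 = 71.2533
β = Cov / Var(R_m) = 128.2283 / 71.2533 = 1.7996
MRP = 5.20% − 1.82% = 3.38%
E(R) = R_f + β × MRP = 1.82% + 1.7996 × 3.38% = 7.90%

7.90%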